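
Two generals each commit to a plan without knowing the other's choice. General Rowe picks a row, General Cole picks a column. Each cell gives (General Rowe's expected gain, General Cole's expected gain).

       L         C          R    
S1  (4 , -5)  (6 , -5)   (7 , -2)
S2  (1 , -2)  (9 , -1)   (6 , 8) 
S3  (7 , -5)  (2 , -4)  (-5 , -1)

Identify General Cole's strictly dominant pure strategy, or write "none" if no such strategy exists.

R vs L: S1: -2>-5, S2: 8>-2, S3: -1>-5.
R vs C: S1: -2>-5, S2: 8>-1, S3: -1>-4.
R strictly beats every other strategy against every opponent action, so it is strictly dominant.

R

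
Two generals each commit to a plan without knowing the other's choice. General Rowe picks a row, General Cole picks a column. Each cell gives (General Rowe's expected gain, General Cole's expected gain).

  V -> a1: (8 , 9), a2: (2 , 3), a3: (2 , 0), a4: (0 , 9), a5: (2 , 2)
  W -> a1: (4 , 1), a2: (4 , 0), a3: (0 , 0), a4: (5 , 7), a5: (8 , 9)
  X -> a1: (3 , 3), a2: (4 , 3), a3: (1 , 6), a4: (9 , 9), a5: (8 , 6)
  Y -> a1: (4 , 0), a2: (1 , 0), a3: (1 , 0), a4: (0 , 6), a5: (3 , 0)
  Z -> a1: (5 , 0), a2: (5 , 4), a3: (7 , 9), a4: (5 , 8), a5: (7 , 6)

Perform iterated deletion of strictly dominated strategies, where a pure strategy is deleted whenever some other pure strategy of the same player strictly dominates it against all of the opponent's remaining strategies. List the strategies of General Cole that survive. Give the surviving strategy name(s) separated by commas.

For General Rowe, Z strictly dominates Y on the remaining columns (a1: 5>4, a2: 5>1, a3: 7>1, a4: 5>0, a5: 7>3); eliminate Y.
Column a2 is eliminated: a4 beats it against every remaining row (V: 9>3, W: 7>0, X: 9>3, Z: 8>4).
Among the remaining strategies, none is strictly dominated by another pure strategy of the same player, so the elimination stops.
Surviving strategies — General Rowe: {V, W, X, Z}; General Cole: {a1, a3, a4, a5}.

a1, a3, a4, a5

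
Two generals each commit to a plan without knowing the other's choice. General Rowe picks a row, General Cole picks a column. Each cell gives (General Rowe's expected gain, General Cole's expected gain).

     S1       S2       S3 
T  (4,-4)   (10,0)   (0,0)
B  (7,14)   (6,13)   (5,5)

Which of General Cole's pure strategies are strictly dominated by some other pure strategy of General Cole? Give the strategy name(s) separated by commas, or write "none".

S1: no other strategy beats it everywhere (S2 at B (14>13); S3 at B (14>5)).
S2: no other strategy beats it everywhere (S1 at T (0>-4); S3 at T (0=0)).
S3 is not dominated — it holds its own against S1 at T (0>-4); S2 at T (0=0).

none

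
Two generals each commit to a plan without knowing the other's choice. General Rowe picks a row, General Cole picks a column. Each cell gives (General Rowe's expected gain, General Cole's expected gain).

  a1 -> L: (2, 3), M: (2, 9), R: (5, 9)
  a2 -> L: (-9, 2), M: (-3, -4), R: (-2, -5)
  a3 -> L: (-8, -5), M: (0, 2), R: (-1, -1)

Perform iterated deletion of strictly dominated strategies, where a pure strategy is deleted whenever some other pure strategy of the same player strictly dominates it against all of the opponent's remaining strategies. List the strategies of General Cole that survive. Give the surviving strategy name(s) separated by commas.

General Rowe's strategy a2 is strictly dominated by a1 (L: 2>-9, M: 2>-3, R: 5>-2) and is removed.
General Rowe's strategy a3 is strictly dominated by a1 (L: 2>-8, M: 2>0, R: 5>-1) and is removed.
Column L is eliminated: M beats it against every remaining row (a1: 9>3).
Among the remaining strategies, none is strictly dominated by another pure strategy of the same player, so the elimination stops.
Surviving strategies — General Rowe: {a1}; General Cole: {M, R}.

M, R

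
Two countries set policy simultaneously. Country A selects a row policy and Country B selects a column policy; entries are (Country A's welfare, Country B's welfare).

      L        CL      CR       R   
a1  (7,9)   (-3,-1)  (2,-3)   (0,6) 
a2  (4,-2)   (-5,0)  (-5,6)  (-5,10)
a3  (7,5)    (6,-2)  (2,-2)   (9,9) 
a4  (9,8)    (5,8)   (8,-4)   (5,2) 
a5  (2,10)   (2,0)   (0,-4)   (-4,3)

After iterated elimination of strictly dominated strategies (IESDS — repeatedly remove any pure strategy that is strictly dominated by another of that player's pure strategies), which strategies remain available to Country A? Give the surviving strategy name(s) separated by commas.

a3, a4

Country A's strategy a1 is strictly dominated by a4 (L: 9>7, CL: 5>-3, CR: 8>2, R: 5>0) and is removed.
Country A's strategy a2 is strictly dominated by a3 (L: 7>4, CL: 6>-5, CR: 2>-5, R: 9>-5) and is removed.
Country A's strategy a5 is strictly dominated by a3 (L: 7>2, CL: 6>2, CR: 2>0, R: 9>-4) and is removed.
For Country B, L strictly dominates CR on the remaining rows (a3: 5>-2, a4: 8>-4); eliminate CR.
Among the remaining strategies, none is strictly dominated by another pure strategy of the same player, so the elimination stops.
Surviving strategies — Country A: {a3, a4}; Country B: {L, CL, R}.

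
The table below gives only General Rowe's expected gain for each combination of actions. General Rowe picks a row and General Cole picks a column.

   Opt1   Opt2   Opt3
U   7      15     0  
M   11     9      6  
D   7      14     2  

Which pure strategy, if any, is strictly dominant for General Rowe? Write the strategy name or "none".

U fails to dominate M at Opt1 (7<11).
M fails to dominate U at Opt2 (9<15).
D fails to dominate U at Opt1 (7=7).
No single strategy dominates all the others.

none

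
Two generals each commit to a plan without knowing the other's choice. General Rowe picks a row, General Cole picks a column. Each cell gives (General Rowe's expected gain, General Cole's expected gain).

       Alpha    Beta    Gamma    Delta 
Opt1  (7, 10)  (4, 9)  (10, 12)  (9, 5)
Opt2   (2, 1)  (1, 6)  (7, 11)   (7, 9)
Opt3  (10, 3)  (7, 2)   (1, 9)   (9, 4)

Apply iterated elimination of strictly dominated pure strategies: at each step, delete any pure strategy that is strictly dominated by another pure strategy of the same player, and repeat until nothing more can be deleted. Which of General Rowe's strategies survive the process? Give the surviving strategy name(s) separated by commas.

Opt1

For General Rowe, Opt1 strictly dominates Opt2 on the remaining columns (Alpha: 7>2, Beta: 4>1, Gamma: 10>7, Delta: 9>7); eliminate Opt2.
For General Cole, Gamma strictly dominates Alpha on the remaining rows (Opt1: 12>10, Opt3: 9>3); eliminate Alpha.
General Cole's strategy Beta is strictly dominated by Gamma (Opt1: 12>9, Opt3: 9>2) and is removed.
For General Cole, Gamma strictly dominates Delta on the remaining rows (Opt1: 12>5, Opt3: 9>4); eliminate Delta.
For General Rowe, Opt1 strictly dominates Opt3 on the remaining columns (Gamma: 10>1); eliminate Opt3.
Among the remaining strategies, none is strictly dominated by another pure strategy of the same player, so the elimination stops.
Surviving strategies — General Rowe: {Opt1}; General Cole: {Gamma}.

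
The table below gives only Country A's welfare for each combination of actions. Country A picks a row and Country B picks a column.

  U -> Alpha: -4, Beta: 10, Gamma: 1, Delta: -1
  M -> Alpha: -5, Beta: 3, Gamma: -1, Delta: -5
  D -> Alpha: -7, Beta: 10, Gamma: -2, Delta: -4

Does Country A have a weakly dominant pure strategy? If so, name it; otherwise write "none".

U

U vs M: Alpha: -4>-5, Beta: 10>3, Gamma: 1>-1, Delta: -1>-5.
U vs D: Alpha: -4>-7, Beta: 10=10, Gamma: 1>-2, Delta: -1>-4.
U is at least as good as every other strategy against every opponent action, so it is weakly dominant.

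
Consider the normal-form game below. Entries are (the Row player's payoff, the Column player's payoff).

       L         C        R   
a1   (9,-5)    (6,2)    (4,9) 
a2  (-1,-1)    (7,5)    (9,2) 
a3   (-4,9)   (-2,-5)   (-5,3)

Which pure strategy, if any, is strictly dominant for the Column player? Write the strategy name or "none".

none

L fails to dominate C at a1 (-5<2).
C fails to dominate L at a3 (-5<9).
R fails to dominate L at a3 (3<9).
No single strategy dominates all the others.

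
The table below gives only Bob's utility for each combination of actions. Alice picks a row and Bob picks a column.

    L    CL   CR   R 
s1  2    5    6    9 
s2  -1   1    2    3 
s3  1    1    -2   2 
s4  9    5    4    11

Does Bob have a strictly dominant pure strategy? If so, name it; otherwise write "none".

R vs L: s1: 9>2, s2: 3>-1, s3: 2>1, s4: 11>9.
R vs CL: s1: 9>5, s2: 3>1, s3: 2>1, s4: 11>5.
R vs CR: s1: 9>6, s2: 3>2, s3: 2>-2, s4: 11>4.
R strictly beats every other strategy against every opponent action, so it is strictly dominant.

R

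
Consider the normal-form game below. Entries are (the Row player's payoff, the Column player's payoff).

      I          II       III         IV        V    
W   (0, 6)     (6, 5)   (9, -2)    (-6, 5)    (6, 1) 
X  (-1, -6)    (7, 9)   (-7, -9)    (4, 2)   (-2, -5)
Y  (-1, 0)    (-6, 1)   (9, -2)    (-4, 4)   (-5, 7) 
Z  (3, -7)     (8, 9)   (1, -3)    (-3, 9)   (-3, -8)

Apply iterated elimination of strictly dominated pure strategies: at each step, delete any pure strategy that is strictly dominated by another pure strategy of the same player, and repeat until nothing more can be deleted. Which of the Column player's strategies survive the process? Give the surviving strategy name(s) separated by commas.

The Column player's strategy III is strictly dominated by II (W: 5>-2, X: 9>-9, Y: 1>-2, Z: 9>-3) and is removed.
The Row player's strategy Y is strictly dominated by Z (I: 3>-1, II: 8>-6, IV: -3>-4, V: -3>-5) and is removed.
For the Column player, II strictly dominates V on the remaining rows (W: 5>1, X: 9>-5, Z: 9>-8); eliminate V.
Row W is eliminated: Z beats it against every remaining column (I: 3>0, II: 8>6, IV: -3>-6).
The Column player's strategy I is strictly dominated by II (X: 9>-6, Z: 9>-7) and is removed.
Among the remaining strategies, none is strictly dominated by another pure strategy of the same player, so the elimination stops.
Surviving strategies — the Row player: {X, Z}; the Column player: {II, IV}.

II, IV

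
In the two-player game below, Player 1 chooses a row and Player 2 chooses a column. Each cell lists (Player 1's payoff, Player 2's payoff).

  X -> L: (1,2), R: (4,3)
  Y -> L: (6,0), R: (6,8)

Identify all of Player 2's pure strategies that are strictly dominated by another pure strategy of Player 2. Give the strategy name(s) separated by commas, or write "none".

L

L is strictly dominated by R (X: 3>2, Y: 8>0).
R is not dominated — it holds its own against L at X (3>2).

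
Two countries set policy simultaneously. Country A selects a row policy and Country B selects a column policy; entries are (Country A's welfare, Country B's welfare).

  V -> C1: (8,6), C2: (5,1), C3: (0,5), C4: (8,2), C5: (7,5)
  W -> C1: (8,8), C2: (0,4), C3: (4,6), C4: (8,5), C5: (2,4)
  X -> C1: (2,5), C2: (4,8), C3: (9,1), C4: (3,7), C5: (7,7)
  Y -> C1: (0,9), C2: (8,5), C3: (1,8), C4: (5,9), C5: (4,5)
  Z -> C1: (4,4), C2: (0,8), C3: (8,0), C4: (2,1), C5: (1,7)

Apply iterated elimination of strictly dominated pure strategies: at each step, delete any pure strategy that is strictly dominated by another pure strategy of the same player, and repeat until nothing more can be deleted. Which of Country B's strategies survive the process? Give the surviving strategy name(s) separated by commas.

C1, C2, C4, C5

For Country B, C1 strictly dominates C3 on the remaining rows (V: 6>5, W: 8>6, X: 5>1, Y: 9>8, Z: 4>0); eliminate C3.
Country A's strategy Z is strictly dominated by V (C1: 8>4, C2: 5>0, C4: 8>2, C5: 7>1) and is removed.
Among the remaining strategies, none is strictly dominated by another pure strategy of the same player, so the elimination stops.
Surviving strategies — Country A: {V, W, X, Y}; Country B: {C1, C2, C4, C5}.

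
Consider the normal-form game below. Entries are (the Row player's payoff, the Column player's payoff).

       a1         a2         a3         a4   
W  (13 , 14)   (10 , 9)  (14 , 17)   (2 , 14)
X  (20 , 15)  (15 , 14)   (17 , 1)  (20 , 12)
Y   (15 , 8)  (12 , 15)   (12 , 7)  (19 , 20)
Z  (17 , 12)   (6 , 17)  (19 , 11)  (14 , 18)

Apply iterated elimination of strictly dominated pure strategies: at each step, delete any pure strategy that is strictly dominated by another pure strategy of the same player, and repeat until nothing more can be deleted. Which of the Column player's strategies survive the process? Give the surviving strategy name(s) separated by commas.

Row W is eliminated: X beats it against every remaining column (a1: 20>13, a2: 15>10, a3: 17>14, a4: 20>2).
For the Row player, X strictly dominates Y on the remaining columns (a1: 20>15, a2: 15>12, a3: 17>12, a4: 20>19); eliminate Y.
The Column player's strategy a3 is strictly dominated by a1 (X: 15>1, Z: 12>11) and is removed.
The Row player's strategy Z is strictly dominated by X (a1: 20>17, a2: 15>6, a4: 20>14) and is removed.
The Column player's strategy a2 is strictly dominated by a1 (X: 15>14) and is removed.
For the Column player, a1 strictly dominates a4 on the remaining rows (X: 15>12); eliminate a4.
Among the remaining strategies, none is strictly dominated by another pure strategy of the same player, so the elimination stops.
Surviving strategies — the Row player: {X}; the Column player: {a1}.

a1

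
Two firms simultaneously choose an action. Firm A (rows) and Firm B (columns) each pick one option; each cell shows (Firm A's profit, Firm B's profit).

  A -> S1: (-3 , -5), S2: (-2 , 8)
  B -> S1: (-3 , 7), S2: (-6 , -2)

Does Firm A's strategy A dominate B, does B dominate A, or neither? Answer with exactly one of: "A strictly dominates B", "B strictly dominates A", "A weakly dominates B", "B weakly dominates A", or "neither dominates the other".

A weakly dominates B

A's payoffs vs B's, by Firm B's action — S1: -3=-3, S2: -2>-6.
A is at least as good everywhere and strictly better somewhere (tied only at S1), so A weakly but not strictly dominates B.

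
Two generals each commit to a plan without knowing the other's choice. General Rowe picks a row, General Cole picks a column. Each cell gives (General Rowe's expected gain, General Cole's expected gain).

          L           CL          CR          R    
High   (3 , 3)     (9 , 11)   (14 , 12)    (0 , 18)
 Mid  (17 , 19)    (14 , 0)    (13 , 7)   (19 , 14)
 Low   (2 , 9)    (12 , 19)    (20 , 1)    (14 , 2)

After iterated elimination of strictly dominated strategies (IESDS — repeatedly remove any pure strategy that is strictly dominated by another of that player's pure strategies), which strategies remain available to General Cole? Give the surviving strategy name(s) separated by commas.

Column CR is eliminated: R beats it against every remaining row (High: 18>12, Mid: 14>7, Low: 2>1).
Row High is eliminated: Mid beats it against every remaining column (L: 17>3, CL: 14>9, R: 19>0).
General Rowe's strategy Low is strictly dominated by Mid (L: 17>2, CL: 14>12, R: 19>14) and is removed.
Column CL is eliminated: L beats it against every remaining row (Mid: 19>0).
For General Cole, L strictly dominates R on the remaining rows (Mid: 19>14); eliminate R.
Among the remaining strategies, none is strictly dominated by another pure strategy of the same player, so the elimination stops.
Surviving strategies — General Rowe: {Mid}; General Cole: {L}.

L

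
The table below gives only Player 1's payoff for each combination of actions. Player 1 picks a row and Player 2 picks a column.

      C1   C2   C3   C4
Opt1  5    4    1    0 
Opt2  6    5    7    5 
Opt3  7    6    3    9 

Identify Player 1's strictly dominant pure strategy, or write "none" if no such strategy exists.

Opt1 fails to dominate Opt2 at C1 (5<6).
Opt2 fails to dominate Opt3 at C1 (6<7).
Opt3 fails to dominate Opt2 at C3 (3<7).
No single strategy dominates all the others.

none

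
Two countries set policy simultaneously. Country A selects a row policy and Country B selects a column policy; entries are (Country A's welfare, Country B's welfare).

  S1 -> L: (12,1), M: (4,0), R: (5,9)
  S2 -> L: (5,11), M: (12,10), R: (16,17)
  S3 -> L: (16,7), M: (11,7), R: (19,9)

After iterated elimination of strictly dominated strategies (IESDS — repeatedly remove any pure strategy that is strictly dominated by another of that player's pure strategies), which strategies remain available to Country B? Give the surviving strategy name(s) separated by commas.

R

Country A's strategy S1 is strictly dominated by S3 (L: 16>12, M: 11>4, R: 19>5) and is removed.
For Country B, R strictly dominates L on the remaining rows (S2: 17>11, S3: 9>7); eliminate L.
For Country B, R strictly dominates M on the remaining rows (S2: 17>10, S3: 9>7); eliminate M.
For Country A, S3 strictly dominates S2 on the remaining columns (R: 19>16); eliminate S2.
Among the remaining strategies, none is strictly dominated by another pure strategy of the same player, so the elimination stops.
Surviving strategies — Country A: {S3}; Country B: {R}.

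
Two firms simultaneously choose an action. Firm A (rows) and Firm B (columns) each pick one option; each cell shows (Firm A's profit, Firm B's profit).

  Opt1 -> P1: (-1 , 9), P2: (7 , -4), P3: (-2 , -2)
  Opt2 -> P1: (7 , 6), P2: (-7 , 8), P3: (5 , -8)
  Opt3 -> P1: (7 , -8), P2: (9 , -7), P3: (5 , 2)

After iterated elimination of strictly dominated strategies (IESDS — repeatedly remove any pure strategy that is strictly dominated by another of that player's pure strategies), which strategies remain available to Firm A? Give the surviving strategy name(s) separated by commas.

Row Opt1 is eliminated: Opt3 beats it against every remaining column (P1: 7>-1, P2: 9>7, P3: 5>-2).
Column P1 is eliminated: P2 beats it against every remaining row (Opt2: 8>6, Opt3: -7>-8).
Among the remaining strategies, none is strictly dominated by another pure strategy of the same player, so the elimination stops.
Surviving strategies — Firm A: {Opt2, Opt3}; Firm B: {P2, P3}.

Opt2, Opt3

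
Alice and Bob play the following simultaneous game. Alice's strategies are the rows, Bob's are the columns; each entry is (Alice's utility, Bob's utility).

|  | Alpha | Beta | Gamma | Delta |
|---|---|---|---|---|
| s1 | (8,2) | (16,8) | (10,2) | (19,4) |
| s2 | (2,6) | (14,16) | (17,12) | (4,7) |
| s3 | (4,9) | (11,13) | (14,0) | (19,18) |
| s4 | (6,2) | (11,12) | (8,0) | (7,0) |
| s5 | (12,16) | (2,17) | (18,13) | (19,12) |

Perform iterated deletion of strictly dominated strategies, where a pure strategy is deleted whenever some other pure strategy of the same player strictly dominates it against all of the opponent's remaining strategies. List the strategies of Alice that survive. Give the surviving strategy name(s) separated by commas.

s1, s3, s5

Row s4 is eliminated: s1 beats it against every remaining column (Alpha: 8>6, Beta: 16>11, Gamma: 10>8, Delta: 19>7).
Column Alpha is eliminated: Beta beats it against every remaining row (s1: 8>2, s2: 16>6, s3: 13>9, s5: 17>16).
For Bob, Beta strictly dominates Gamma on the remaining rows (s1: 8>2, s2: 16>12, s3: 13>0, s5: 17>13); eliminate Gamma.
Row s2 is eliminated: s1 beats it against every remaining column (Beta: 16>14, Delta: 19>4).
Among the remaining strategies, none is strictly dominated by another pure strategy of the same player, so the elimination stops.
Surviving strategies — Alice: {s1, s3, s5}; Bob: {Beta, Delta}.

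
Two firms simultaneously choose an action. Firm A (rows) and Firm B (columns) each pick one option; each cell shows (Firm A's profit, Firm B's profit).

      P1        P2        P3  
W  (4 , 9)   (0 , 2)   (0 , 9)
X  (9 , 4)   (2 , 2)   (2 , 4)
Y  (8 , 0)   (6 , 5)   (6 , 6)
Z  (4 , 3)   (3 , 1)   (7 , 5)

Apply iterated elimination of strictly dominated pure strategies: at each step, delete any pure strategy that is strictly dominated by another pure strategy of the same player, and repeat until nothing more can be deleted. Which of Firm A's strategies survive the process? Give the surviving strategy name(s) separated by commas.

X, Y, Z

For Firm A, X strictly dominates W on the remaining columns (P1: 9>4, P2: 2>0, P3: 2>0); eliminate W.
Firm B's strategy P2 is strictly dominated by P3 (X: 4>2, Y: 6>5, Z: 5>1) and is removed.
Among the remaining strategies, none is strictly dominated by another pure strategy of the same player, so the elimination stops.
Surviving strategies — Firm A: {X, Y, Z}; Firm B: {P1, P3}.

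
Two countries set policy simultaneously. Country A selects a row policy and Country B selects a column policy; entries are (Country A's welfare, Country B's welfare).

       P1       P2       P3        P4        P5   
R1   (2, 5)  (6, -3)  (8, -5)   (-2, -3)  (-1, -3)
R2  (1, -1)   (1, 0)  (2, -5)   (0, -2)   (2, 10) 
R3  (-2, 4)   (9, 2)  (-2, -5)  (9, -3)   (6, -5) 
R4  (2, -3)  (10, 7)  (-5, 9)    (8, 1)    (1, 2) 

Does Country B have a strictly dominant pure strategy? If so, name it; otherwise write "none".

none

P1 fails to dominate P2 at R2 (-1<0).
P2 fails to dominate P1 at R1 (-3<5).
P3 fails to dominate P1 at R1 (-5<5).
P4 fails to dominate P1 at R1 (-3<5).
P5 fails to dominate P1 at R1 (-3<5).
No single strategy dominates all the others.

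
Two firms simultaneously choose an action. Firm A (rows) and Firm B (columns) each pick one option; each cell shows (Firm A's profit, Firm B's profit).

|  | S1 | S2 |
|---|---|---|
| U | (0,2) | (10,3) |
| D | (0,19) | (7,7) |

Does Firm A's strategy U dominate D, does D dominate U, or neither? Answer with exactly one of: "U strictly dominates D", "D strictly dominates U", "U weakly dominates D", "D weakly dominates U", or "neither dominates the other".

U weakly dominates D

Compare U to D across every action of Firm B: S1: 0=0, S2: 10>7.
U is at least as good everywhere and strictly better somewhere (tied only at S1), so U weakly but not strictly dominates D.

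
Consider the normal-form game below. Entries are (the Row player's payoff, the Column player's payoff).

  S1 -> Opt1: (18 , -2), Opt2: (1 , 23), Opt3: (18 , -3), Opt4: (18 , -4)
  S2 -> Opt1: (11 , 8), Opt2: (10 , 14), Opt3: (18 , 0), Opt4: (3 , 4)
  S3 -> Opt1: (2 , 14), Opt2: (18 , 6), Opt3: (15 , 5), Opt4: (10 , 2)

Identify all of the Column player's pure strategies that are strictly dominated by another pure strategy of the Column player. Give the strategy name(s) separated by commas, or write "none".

Opt1 is not dominated — it holds its own against Opt2 at S3 (14>6); Opt3 at S1 (-2>-3); Opt4 at S1 (-2>-4).
Nothing dominates Opt2: Opt1 at S1 (23>-2); Opt3 at S1 (23>-3); Opt4 at S1 (23>-4).
Opt1 strictly dominates Opt3 — S1: -2>-3, S2: 8>0, S3: 14>5.
Opt1 strictly dominates Opt4 — S1: -2>-4, S2: 8>4, S3: 14>2.

Opt3, Opt4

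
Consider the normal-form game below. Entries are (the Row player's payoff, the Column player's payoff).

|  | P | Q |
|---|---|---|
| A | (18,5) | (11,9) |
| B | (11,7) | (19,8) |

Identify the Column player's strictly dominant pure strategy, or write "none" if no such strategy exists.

Q

Q vs P: A: 9>5, B: 8>7.
Q strictly beats every other strategy against every opponent action, so it is strictly dominant.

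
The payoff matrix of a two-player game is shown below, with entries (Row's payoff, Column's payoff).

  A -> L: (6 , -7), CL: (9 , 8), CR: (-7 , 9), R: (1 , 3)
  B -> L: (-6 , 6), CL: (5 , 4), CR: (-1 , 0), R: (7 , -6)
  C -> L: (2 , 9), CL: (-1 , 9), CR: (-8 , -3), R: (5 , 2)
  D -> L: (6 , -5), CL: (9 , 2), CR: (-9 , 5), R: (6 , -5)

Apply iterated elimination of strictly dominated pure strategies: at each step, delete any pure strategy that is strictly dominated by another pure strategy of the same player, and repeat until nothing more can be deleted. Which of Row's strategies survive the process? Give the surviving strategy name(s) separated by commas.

Column R is eliminated: CL beats it against every remaining row (A: 8>3, B: 4>-6, C: 9>2, D: 2>-5).
Row's strategy C is strictly dominated by A (L: 6>2, CL: 9>-1, CR: -7>-8) and is removed.
Among the remaining strategies, none is strictly dominated by another pure strategy of the same player, so the elimination stops.
Surviving strategies — Row: {A, B, D}; Column: {L, CL, CR}.

A, B, D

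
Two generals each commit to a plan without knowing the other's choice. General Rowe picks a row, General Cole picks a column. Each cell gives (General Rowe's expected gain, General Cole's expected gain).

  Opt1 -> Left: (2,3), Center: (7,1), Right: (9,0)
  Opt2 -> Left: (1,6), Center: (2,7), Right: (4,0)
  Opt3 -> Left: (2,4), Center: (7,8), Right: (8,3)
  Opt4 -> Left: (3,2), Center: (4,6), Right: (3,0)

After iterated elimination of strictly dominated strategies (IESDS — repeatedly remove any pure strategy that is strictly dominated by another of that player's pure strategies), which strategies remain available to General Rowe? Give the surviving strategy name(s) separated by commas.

Opt1, Opt3, Opt4

Row Opt2 is eliminated: Opt1 beats it against every remaining column (Left: 2>1, Center: 7>2, Right: 9>4).
Column Right is eliminated: Left beats it against every remaining row (Opt1: 3>0, Opt3: 4>3, Opt4: 2>0).
Among the remaining strategies, none is strictly dominated by another pure strategy of the same player, so the elimination stops.
Surviving strategies — General Rowe: {Opt1, Opt3, Opt4}; General Cole: {Left, Center}.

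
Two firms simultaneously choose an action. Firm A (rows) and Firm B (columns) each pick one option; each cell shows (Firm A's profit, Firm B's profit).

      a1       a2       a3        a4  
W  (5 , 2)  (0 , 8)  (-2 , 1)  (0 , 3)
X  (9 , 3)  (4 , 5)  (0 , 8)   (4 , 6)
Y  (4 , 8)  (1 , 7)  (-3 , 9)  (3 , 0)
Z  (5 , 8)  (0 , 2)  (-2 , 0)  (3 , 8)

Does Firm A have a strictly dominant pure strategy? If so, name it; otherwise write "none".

X

X vs W: a1: 9>5, a2: 4>0, a3: 0>-2, a4: 4>0.
X vs Y: a1: 9>4, a2: 4>1, a3: 0>-3, a4: 4>3.
X vs Z: a1: 9>5, a2: 4>0, a3: 0>-2, a4: 4>3.
X strictly beats every other strategy against every opponent action, so it is strictly dominant.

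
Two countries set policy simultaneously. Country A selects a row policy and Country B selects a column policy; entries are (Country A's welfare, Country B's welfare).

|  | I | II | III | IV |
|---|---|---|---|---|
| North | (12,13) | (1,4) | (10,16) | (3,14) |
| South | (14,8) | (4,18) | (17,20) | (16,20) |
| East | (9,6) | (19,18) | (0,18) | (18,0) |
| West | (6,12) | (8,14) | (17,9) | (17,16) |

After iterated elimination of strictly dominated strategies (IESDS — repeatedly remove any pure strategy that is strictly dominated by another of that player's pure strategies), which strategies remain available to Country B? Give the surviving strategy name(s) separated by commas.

Country A's strategy North is strictly dominated by South (I: 14>12, II: 4>1, III: 17>10, IV: 16>3) and is removed.
Column I is eliminated: II beats it against every remaining row (South: 18>8, East: 18>6, West: 14>12).
Among the remaining strategies, none is strictly dominated by another pure strategy of the same player, so the elimination stops.
Surviving strategies — Country A: {South, East, West}; Country B: {II, III, IV}.

II, III, IV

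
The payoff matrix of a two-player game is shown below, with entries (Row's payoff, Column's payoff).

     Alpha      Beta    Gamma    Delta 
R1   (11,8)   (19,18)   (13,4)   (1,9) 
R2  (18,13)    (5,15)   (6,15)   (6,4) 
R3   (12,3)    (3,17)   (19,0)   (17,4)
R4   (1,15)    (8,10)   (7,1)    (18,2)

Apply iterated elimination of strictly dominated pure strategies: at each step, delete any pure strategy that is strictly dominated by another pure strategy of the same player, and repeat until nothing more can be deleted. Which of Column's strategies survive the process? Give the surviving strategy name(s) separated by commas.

Column Delta is eliminated: Beta beats it against every remaining row (R1: 18>9, R2: 15>4, R3: 17>4, R4: 10>2).
For Row, R1 strictly dominates R4 on the remaining columns (Alpha: 11>1, Beta: 19>8, Gamma: 13>7); eliminate R4.
Column Alpha is eliminated: Beta beats it against every remaining row (R1: 18>8, R2: 15>13, R3: 17>3).
Row R2 is eliminated: R1 beats it against every remaining column (Beta: 19>5, Gamma: 13>6).
Column's strategy Gamma is strictly dominated by Beta (R1: 18>4, R3: 17>0) and is removed.
Row's strategy R3 is strictly dominated by R1 (Beta: 19>3) and is removed.
Among the remaining strategies, none is strictly dominated by another pure strategy of the same player, so the elimination stops.
Surviving strategies — Row: {R1}; Column: {Beta}.

Beta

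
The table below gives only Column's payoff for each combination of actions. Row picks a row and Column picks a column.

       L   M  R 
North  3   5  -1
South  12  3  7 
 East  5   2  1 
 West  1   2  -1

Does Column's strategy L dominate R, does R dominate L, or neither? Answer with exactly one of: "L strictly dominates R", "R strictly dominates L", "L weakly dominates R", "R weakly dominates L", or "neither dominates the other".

L's payoffs vs R's, by Row's action — North: 3>-1, South: 12>7, East: 5>1, West: 1>-1.
L gives a strictly higher payoff against every action of Row, so L strictly dominates R.

L strictly dominates R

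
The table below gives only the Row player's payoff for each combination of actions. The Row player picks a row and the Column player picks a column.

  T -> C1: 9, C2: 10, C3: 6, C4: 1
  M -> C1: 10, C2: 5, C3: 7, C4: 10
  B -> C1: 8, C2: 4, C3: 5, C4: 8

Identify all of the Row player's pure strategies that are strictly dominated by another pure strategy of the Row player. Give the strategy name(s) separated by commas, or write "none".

B

Nothing dominates T: M at C2 (10>5); B at C1 (9>8).
M: no other strategy beats it everywhere (T at C1 (10>9); B at C1 (10>8)).
B: dominated, since M does at least as well everywhere (C1: 10>8, C2: 5>4, C3: 7>5, C4: 10>8).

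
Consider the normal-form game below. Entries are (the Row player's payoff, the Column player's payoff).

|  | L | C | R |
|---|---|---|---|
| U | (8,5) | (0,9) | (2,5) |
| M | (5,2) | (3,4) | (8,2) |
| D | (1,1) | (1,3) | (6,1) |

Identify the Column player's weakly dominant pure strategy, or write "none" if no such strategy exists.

C

C vs L: U: 9>5, M: 4>2, D: 3>1.
C vs R: U: 9>5, M: 4>2, D: 3>1.
C is at least as good as every other strategy against every opponent action, so it is weakly dominant.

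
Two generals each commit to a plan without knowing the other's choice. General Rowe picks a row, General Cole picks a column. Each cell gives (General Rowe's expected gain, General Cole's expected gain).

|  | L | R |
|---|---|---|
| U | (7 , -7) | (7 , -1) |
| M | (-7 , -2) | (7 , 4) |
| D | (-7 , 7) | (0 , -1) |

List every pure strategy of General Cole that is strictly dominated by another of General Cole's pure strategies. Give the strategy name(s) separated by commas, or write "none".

none

L is not dominated — it holds its own against R at D (7>-1).
R: no other strategy beats it everywhere (L at U (-1>-7)).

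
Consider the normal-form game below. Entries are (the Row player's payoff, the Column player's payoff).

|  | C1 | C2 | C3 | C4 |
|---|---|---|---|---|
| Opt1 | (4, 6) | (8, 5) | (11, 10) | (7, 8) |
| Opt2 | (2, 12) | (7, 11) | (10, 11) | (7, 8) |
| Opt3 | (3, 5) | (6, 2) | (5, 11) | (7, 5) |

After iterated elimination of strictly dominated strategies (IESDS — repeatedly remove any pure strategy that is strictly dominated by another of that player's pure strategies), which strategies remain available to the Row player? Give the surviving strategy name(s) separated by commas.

Opt1

For the Column player, C1 strictly dominates C2 on the remaining rows (Opt1: 6>5, Opt2: 12>11, Opt3: 5>2); eliminate C2.
For the Column player, C3 strictly dominates C4 on the remaining rows (Opt1: 10>8, Opt2: 11>8, Opt3: 11>5); eliminate C4.
Row Opt2 is eliminated: Opt1 beats it against every remaining column (C1: 4>2, C3: 11>10).
The Row player's strategy Opt3 is strictly dominated by Opt1 (C1: 4>3, C3: 11>5) and is removed.
Column C1 is eliminated: C3 beats it against every remaining row (Opt1: 10>6).
Among the remaining strategies, none is strictly dominated by another pure strategy of the same player, so the elimination stops.
Surviving strategies — the Row player: {Opt1}; the Column player: {C3}.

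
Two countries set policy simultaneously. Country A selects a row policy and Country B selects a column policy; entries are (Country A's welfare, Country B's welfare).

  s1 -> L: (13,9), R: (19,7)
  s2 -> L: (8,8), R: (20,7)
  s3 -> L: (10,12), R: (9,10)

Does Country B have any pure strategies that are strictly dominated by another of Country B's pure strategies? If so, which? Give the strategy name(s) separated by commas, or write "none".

L: no other strategy beats it everywhere (R at s1 (9>7)).
R: dominated, since L does at least as well everywhere (s1: 9>7, s2: 8>7, s3: 12>10).

R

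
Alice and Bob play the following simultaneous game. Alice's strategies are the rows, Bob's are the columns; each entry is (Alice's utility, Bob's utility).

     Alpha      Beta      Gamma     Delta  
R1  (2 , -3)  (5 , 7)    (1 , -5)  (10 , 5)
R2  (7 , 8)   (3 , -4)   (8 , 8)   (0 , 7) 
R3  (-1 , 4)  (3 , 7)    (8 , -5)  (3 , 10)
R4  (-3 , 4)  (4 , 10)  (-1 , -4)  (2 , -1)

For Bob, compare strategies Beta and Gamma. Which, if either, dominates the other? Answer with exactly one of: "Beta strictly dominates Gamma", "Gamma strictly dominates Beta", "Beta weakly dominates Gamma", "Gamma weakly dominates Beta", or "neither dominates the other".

neither dominates the other

Compare Beta to Gamma across each choice by Alice: R1: 7>-5, R2: -4<8, R3: 7>-5, R4: 10>-4.
Beta does better at R1, R3, R4 but worse at R2; neither strategy dominates the other.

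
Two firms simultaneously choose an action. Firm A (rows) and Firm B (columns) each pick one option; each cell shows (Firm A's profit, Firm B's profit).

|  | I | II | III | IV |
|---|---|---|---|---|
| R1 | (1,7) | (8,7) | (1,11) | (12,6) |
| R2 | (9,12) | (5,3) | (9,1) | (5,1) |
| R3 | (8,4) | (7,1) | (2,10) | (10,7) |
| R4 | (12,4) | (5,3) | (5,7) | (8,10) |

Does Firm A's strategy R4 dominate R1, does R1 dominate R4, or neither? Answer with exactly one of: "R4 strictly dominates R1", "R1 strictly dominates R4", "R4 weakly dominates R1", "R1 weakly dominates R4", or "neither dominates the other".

neither dominates the other

Compare R4 to R1 across each opponent action: I: 12>1, II: 5<8, III: 5>1, IV: 8<12.
R4 does better at I, III but worse at II, IV; neither strategy dominates the other.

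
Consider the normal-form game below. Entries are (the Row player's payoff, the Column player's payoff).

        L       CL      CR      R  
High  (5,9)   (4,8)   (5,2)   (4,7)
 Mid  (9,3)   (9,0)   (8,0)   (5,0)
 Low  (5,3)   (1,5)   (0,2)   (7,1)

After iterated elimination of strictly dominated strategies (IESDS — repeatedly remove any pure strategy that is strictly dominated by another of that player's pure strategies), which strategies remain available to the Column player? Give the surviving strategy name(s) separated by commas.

L

Row High is eliminated: Mid beats it against every remaining column (L: 9>5, CL: 9>4, CR: 8>5, R: 5>4).
Column CR is eliminated: L beats it against every remaining row (Mid: 3>0, Low: 3>2).
Column R is eliminated: L beats it against every remaining row (Mid: 3>0, Low: 3>1).
Row Low is eliminated: Mid beats it against every remaining column (L: 9>5, CL: 9>1).
The Column player's strategy CL is strictly dominated by L (Mid: 3>0) and is removed.
Among the remaining strategies, none is strictly dominated by another pure strategy of the same player, so the elimination stops.
Surviving strategies — the Row player: {Mid}; the Column player: {L}.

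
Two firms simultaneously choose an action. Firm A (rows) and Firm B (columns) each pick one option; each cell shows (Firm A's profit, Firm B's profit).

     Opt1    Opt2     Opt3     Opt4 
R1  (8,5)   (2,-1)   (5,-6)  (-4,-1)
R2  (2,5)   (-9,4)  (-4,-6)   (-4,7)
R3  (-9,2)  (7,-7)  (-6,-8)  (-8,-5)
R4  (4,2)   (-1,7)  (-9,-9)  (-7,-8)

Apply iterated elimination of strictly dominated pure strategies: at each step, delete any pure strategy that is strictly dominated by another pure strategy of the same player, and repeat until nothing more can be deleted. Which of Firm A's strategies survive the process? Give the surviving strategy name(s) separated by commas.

R1, R2

Row R4 is eliminated: R1 beats it against every remaining column (Opt1: 8>4, Opt2: 2>-1, Opt3: 5>-9, Opt4: -4>-7).
Column Opt2 is eliminated: Opt1 beats it against every remaining row (R1: 5>-1, R2: 5>4, R3: 2>-7).
Firm A's strategy R3 is strictly dominated by R1 (Opt1: 8>-9, Opt3: 5>-6, Opt4: -4>-8) and is removed.
Firm B's strategy Opt3 is strictly dominated by Opt1 (R1: 5>-6, R2: 5>-6) and is removed.
Among the remaining strategies, none is strictly dominated by another pure strategy of the same player, so the elimination stops.
Surviving strategies — Firm A: {R1, R2}; Firm B: {Opt1, Opt4}.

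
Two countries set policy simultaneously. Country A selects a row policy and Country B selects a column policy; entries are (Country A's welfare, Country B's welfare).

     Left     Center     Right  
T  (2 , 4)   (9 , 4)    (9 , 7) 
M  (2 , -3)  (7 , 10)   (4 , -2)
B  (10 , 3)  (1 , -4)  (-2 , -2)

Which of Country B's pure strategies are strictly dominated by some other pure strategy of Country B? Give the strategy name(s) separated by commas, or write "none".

Left is not dominated — it holds its own against Center at T (4=4); Right at B (3>-2).
Center is not dominated — it holds its own against Left at T (4=4); Right at M (10>-2).
Right: no other strategy beats it everywhere (Left at T (7>4); Center at T (7>4)).

none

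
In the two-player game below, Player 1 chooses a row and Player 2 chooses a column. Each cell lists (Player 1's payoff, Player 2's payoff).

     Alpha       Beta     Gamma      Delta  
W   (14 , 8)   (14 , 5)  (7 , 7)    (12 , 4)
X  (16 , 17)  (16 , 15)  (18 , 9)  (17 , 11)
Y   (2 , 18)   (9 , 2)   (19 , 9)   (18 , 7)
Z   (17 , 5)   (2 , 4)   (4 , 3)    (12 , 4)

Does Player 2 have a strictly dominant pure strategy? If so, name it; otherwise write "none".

Alpha

Alpha vs Beta: W: 8>5, X: 17>15, Y: 18>2, Z: 5>4.
Alpha vs Gamma: W: 8>7, X: 17>9, Y: 18>9, Z: 5>3.
Alpha vs Delta: W: 8>4, X: 17>11, Y: 18>7, Z: 5>4.
Alpha strictly beats every other strategy against every opponent action, so it is strictly dominant.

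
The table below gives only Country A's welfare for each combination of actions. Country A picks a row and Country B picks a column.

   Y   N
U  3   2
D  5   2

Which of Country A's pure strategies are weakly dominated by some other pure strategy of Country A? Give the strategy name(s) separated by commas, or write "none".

U

U is weakly dominated by D (Y: 5>3, N: 2=2).
D: no other strategy beats it everywhere (U at Y (5>3)).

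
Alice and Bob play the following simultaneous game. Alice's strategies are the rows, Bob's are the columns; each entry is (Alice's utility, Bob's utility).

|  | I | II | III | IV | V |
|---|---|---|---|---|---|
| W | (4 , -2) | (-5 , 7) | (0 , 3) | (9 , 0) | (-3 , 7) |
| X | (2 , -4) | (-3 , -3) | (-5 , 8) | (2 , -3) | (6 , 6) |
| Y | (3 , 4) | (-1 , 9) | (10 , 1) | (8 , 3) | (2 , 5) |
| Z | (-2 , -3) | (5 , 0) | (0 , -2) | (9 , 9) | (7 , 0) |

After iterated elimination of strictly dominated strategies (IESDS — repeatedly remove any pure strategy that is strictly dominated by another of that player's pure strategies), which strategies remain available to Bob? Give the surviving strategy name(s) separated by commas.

Column I is eliminated: II beats it against every remaining row (W: 7>-2, X: -3>-4, Y: 9>4, Z: 0>-3).
Alice's strategy X is strictly dominated by Z (II: 5>-3, III: 0>-5, IV: 9>2, V: 7>6) and is removed.
Column III is eliminated: II beats it against every remaining row (W: 7>3, Y: 9>1, Z: 0>-2).
Row Y is eliminated: Z beats it against every remaining column (II: 5>-1, IV: 9>8, V: 7>2).
Among the remaining strategies, none is strictly dominated by another pure strategy of the same player, so the elimination stops.
Surviving strategies — Alice: {W, Z}; Bob: {II, IV, V}.

II, IV, V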